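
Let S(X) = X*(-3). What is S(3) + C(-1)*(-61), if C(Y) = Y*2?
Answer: 113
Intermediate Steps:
S(X) = -3*X
C(Y) = 2*Y
S(3) + C(-1)*(-61) = -3*3 + (2*(-1))*(-61) = -9 - 2*(-61) = -9 + 122 = 113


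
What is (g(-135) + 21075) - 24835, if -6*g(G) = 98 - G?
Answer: -22793/6 ≈ -3798.8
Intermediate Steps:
g(G) = -49/3 + G/6 (g(G) = -(98 - G)/6 = -49/3 + G/6)
(g(-135) + 21075) - 24835 = ((-49/3 + (1/6)*(-135)) + 21075) - 24835 = ((-49/3 - 45/2) + 21075) - 24835 = (-233/6 + 21075) - 24835 = 126217/6 - 24835 = -22793/6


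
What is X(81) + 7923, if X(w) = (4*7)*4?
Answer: 8035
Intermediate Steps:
X(w) = 112 (X(w) = 28*4 = 112)
X(81) + 7923 = 112 + 7923 = 8035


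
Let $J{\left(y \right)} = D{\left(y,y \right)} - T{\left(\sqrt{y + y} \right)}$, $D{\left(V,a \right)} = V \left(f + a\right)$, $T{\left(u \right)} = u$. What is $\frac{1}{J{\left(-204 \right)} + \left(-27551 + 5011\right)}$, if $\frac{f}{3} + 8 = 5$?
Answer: $\frac{i}{2 \left(\sqrt{102} + 10456 i\right)} \approx 4.7819 \cdot 10^{-5} + 4.6189 \cdot 10^{-8} i$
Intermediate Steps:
$f = -9$ ($f = -24 + 3 \cdot 5 = -24 + 15 = -9$)
$D{\left(V,a \right)} = V \left(-9 + a\right)$
$J{\left(y \right)} = y \left(-9 + y\right) - \sqrt{2} \sqrt{y}$ ($J{\left(y \right)} = y \left(-9 + y\right) - \sqrt{y + y} = y \left(-9 + y\right) - \sqrt{2 y} = y \left(-9 + y\right) - \sqrt{2} \sqrt{y}$)
$\frac{1}{J{\left(-204 \right)} + \left(-27551 + 5011\right)} = \frac{1}{\left(- 204 \left(-9 - 204\right) - \sqrt{2} \sqrt{-204}\right) + \left(-27551 + 5011\right)} = \frac{1}{\left(\left(-204\right) \left(-213\right) - \sqrt{2} \cdot 2 i \sqrt{51}\right) - 22540} = \frac{1}{\left(43452 - 2 i \sqrt{102}\right) - 22540} = \frac{1}{20912 - 2 i \sqrt{102}}$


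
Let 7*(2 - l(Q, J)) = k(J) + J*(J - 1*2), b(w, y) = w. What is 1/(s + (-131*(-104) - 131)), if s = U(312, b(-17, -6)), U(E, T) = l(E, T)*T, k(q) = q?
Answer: 7/99415 ≈ 7.0412e-5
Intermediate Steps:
l(Q, J) = 2 - J/7 - J*(-2 + J)/7 (l(Q, J) = 2 - (J + J*(J - 1*2))/7 = 2 - (J + J*(J - 2))/7 = 2 - (J + J*(-2 + J))/7 = 2 + (-J/7 - J*(-2 + J)/7) = 2 - J/7 - J*(-2 + J)/7)
U(E, T) = T*(2 - T**2/7 + T/7) (U(E, T) = (2 - T**2/7 + T/7)*T = T*(2 - T**2/7 + T/7))
s = 4964/7 (s = (1/7)*(-17)*(14 - 17 - 1*(-17)**2) = (1/7)*(-17)*(14 - 17 - 1*289) = (1/7)*(-17)*(14 - 17 - 289) = (1/7)*(-17)*(-292) = 4964/7 ≈ 709.14)
1/(s + (-131*(-104) - 131)) = 1/(4964/7 + (-131*(-104) - 131)) = 1/(4964/7 + (13624 - 131)) = 1/(4964/7 + 13493) = 1/(99415/7) = 7/99415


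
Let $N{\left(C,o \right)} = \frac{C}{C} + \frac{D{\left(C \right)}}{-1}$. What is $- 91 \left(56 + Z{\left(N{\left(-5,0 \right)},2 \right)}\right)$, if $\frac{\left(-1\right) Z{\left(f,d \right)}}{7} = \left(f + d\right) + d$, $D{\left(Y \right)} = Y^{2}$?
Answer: $-17836$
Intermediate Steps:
$N{\left(C,o \right)} = 1 - C^{2}$ ($N{\left(C,o \right)} = \frac{C}{C} + \frac{C^{2}}{-1} = 1 + C^{2} \left(-1\right) = 1 - C^{2}$)
$Z{\left(f,d \right)} = - 14 d - 7 f$ ($Z{\left(f,d \right)} = - 7 \left(\left(f + d\right) + d\right) = - 7 \left(\left(d + f\right) + d\right) = - 7 \left(f + 2 d\right) = - 14 d - 7 f$)
$- 91 \left(56 + Z{\left(N{\left(-5,0 \right)},2 \right)}\right) = - 91 \left(56 - \left(28 + 7 \left(1 - \left(-5\right)^{2}\right)\right)\right) = - 91 \left(56 - \left(28 + 7 \left(1 - 25\right)\right)\right) = - 91 \left(56 - -140\right) = - 91 \left(56 + \left(-28 + 168\right)\right) = - 91 \left(56 + 140\right) = \left(-91\right) 196 = -17836$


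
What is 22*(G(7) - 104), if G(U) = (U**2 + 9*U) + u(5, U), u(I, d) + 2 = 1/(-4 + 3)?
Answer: 110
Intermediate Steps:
u(I, d) = -3 (u(I, d) = -2 + 1/(-4 + 3) = -2 + 1/(-1) = -2 - 1 = -3)
G(U) = -3 + U**2 + 9*U (G(U) = (U**2 + 9*U) - 3 = -3 + U**2 + 9*U)
22*(G(7) - 104) = 22*((-3 + 7**2 + 9*7) - 104) = 22*((-3 + 49 + 63) - 104) = 22*(109 - 104) = 22*5 = 110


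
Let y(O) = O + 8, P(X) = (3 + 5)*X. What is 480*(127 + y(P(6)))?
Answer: 87840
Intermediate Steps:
P(X) = 8*X
y(O) = 8 + O
480*(127 + y(P(6))) = 480*(127 + (8 + 8*6)) = 480*(127 + (8 + 48)) = 480*(127 + 56) = 480*183 = 87840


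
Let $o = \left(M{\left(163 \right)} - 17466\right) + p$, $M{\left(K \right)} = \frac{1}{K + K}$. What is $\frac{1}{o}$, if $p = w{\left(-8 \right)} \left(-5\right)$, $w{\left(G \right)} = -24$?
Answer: $- \frac{326}{5654795} \approx -5.765 \cdot 10^{-5}$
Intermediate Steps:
$M{\left(K \right)} = \frac{1}{2 K}$
$p = 120$ ($p = \left(-24\right) \left(-5\right) = 120$)
$o = - \frac{5654795}{326}$ ($o = \left(\frac{1}{2 \cdot 163} - 17466\right) + 120 = \left(\frac{1}{2} \cdot \frac{1}{163} - 17466\right) + 120 = \left(\frac{1}{326} - 17466\right) + 120 = - \frac{5693915}{326} + 120 = - \frac{5654795}{326} \approx -17346.0$)
$\frac{1}{o} = \frac{1}{- \frac{5654795}{326}} = - \frac{326}{5654795}$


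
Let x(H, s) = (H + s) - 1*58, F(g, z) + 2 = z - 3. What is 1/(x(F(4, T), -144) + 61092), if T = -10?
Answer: 1/60875 ≈ 1.6427e-5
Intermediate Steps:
F(g, z) = -5 + z (F(g, z) = -2 + (z - 3) = -2 + (-3 + z) = -5 + z)
x(H, s) = -58 + H + s (x(H, s) = (H + s) - 58 = -58 + H + s)
1/(x(F(4, T), -144) + 61092) = 1/((-58 + (-5 - 10) - 144) + 61092) = 1/((-58 - 15 - 144) + 61092) = 1/(-217 + 61092) = 1/60875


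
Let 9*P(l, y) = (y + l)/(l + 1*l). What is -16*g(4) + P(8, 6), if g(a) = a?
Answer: -4601/72 ≈ -63.903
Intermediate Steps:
P(l, y) = (l + y)/(18*l) (P(l, y) = ((y + l)/(l + 1*l))/9 = ((l + y)/(l + l))/9 = ((l + y)/((2*l)))/9 = ((l + y)*(1/(2*l)))/9 = ((l + y)/(2*l))/9 = (l + y)/(18*l))
-16*g(4) + P(8, 6) = -16*4 + (1/18)*(8 + 6)/8 = -64 + (1/18)*(⅛)*14 = -64 + 7/72 = -4601/72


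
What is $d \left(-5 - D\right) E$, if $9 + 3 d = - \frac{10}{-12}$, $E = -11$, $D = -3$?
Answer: $- \frac{539}{9} \approx -59.889$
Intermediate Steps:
$d = - \frac{49}{18}$ ($d = -3 + \frac{\left(-10\right) \frac{1}{-12}}{3} = -3 + \frac{\left(-10\right) \left(- \frac{1}{12}\right)}{3} = -3 + \frac{1}{3} \cdot \frac{5}{6} = -3 + \frac{5}{18} = - \frac{49}{18} \approx -2.7222$)
$d \left(-5 - D\right) E = - \frac{49 \left(-5 - -3\right)}{18} \left(-11\right) = - \frac{49 \left(-5 + 3\right)}{18} \left(-11\right) = \left(- \frac{49}{18}\right) \left(-2\right) \left(-11\right) = \frac{49}{9} \left(-11\right) = - \frac{539}{9}$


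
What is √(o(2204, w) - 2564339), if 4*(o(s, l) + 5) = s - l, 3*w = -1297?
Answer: I*√92292657/6 ≈ 1601.2*I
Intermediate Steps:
w = -1297/3 (w = (⅓)*(-1297) = -1297/3 ≈ -432.33)
o(s, l) = -5 - l/4 + s/4 (o(s, l) = -5 + (s - l)/4 = -5 + (-l/4 + s/4) = -5 - l/4 + s/4)
√(o(2204, w) - 2564339) = √((-5 - ¼*(-1297/3) + (¼)*2204) - 2564339) = √((-5 + 1297/12 + 551) - 2564339) = √(7849/12 - 2564339) = √(-30764219/12) = I*√92292657/6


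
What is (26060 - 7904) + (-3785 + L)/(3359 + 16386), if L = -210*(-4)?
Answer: 71697455/3949 ≈ 18156.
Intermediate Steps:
L = 840
(26060 - 7904) + (-3785 + L)/(3359 + 16386) = (26060 - 7904) + (-3785 + 840)/(3359 + 16386) = 18156 - 2945/19745 = 18156 - 2945*1/19745 = 18156 - 589/3949 = 71697455/3949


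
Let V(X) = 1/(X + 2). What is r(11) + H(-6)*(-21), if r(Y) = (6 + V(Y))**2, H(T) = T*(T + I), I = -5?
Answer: -227993/169 ≈ -1349.1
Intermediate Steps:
V(X) = 1/(2 + X)
H(T) = T*(-5 + T) (H(T) = T*(T - 5) = T*(-5 + T))
r(Y) = (6 + 1/(2 + Y))**2
r(11) + H(-6)*(-21) = (13 + 6*11)**2/(2 + 11)**2 - 6*(-5 - 6)*(-21) = (13 + 66)**2/13**2 - 6*(-11)*(-21) = (1/169)*79**2 + 66*(-21) = (1/169)*6241 - 1386 = 6241/169 - 1386 = -227993/169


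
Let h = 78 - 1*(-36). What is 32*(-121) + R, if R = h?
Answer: -3758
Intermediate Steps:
h = 114 (h = 78 + 36 = 114)
R = 114
32*(-121) + R = 32*(-121) + 114 = -3872 + 114 = -3758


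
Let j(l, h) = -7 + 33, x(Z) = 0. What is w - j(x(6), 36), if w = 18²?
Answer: 298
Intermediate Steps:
j(l, h) = 26
w = 324
w - j(x(6), 36) = 324 - 1*26 = 324 - 26 = 298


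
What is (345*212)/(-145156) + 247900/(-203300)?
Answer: -127133836/73775537 ≈ -1.7233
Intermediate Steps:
(345*212)/(-145156) + 247900/(-203300) = 73140*(-1/145156) + 247900*(-1/203300) = -18285/36289 - 2479/2033 = -127133836/73775537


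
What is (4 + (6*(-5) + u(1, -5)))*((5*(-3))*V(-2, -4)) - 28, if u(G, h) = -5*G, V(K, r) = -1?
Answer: -493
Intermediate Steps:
(4 + (6*(-5) + u(1, -5)))*((5*(-3))*V(-2, -4)) - 28 = (4 + (6*(-5) - 5*1))*((5*(-3))*(-1)) - 28 = (4 + (-30 - 5))*(-15*(-1)) - 28 = (4 - 35)*15 - 28 = -31*15 - 28 = -465 - 28 = -493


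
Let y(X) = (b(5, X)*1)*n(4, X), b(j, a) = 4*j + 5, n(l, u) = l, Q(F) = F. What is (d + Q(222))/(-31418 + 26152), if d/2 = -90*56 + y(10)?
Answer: 4829/2633 ≈ 1.8340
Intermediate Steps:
b(j, a) = 5 + 4*j
y(X) = 100 (y(X) = ((5 + 4*5)*1)*4 = ((5 + 20)*1)*4 = (25*1)*4 = 25*4 = 100)
d = -9880 (d = 2*(-90*56 + 100) = 2*(-5040 + 100) = 2*(-4940) = -9880)
(d + Q(222))/(-31418 + 26152) = (-9880 + 222)/(-31418 + 26152) = -9658/(-5266) = -9658*(-1/5266) = 4829/2633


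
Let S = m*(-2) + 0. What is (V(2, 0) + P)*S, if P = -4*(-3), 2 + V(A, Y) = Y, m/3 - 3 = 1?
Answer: -240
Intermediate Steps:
m = 12 (m = 9 + 3*1 = 9 + 3 = 12)
V(A, Y) = -2 + Y
S = -24 (S = 12*(-2) + 0 = -24 + 0 = -24)
P = 12
(V(2, 0) + P)*S = ((-2 + 0) + 12)*(-24) = (-2 + 12)*(-24) = 10*(-24) = -240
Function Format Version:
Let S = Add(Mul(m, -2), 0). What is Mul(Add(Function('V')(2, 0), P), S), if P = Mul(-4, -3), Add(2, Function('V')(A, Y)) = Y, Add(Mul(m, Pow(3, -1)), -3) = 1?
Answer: -240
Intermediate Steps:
m = 12 (m = Add(9, Mul(3, 1)) = Add(9, 3) = 12)
Function('V')(A, Y) = Add(-2, Y)
S = -24 (S = Add(Mul(12, -2), 0) = Add(-24, 0) = -24)
P = 12
Mul(Add(Function('V')(2, 0), P), S) = Mul(Add(Add(-2, 0), 12), -24) = Mul(Add(-2, 12), -24) = Mul(10, -24) = -240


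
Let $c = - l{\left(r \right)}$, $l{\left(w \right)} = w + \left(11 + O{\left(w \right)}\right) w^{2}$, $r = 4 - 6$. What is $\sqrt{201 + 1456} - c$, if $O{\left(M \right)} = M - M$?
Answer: $42 + \sqrt{1657} \approx 82.706$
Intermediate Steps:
$O{\left(M \right)} = 0$
$r = -2$ ($r = 4 - 6 = -2$)
$l{\left(w \right)} = w + 11 w^{2}$ ($l{\left(w \right)} = w + \left(11 + 0\right) w^{2} = w + 11 w^{2}$)
$c = -42$ ($c = - \left(-2\right) \left(1 + 11 \left(-2\right)\right) = - \left(-2\right) \left(1 - 22\right) = - \left(-2\right) \left(-21\right) = \left(-1\right) 42 = -42$)
$\sqrt{201 + 1456} - c = \sqrt{201 + 1456} - -42 = \sqrt{1657} + 42 = 42 + \sqrt{1657}$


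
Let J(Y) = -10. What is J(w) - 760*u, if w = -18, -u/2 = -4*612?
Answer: -3720970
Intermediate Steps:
u = 4896 (u = -(-8)*612 = -2*(-2448) = 4896)
J(w) - 760*u = -10 - 760*4896 = -10 - 3720960 = -3720970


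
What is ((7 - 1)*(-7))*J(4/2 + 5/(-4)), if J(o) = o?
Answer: -63/2 ≈ -31.500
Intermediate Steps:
((7 - 1)*(-7))*J(4/2 + 5/(-4)) = ((7 - 1)*(-7))*(4/2 + 5/(-4)) = (6*(-7))*(4*(1/2) + 5*(-1/4)) = -42*(2 - 5/4) = -42*3/4 = -63/2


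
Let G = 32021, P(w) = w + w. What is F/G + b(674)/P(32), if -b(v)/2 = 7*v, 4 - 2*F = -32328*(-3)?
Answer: -76313379/512336 ≈ -148.95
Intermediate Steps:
P(w) = 2*w
F = -48490 (F = 2 - (-16164)*(-3) = 2 - ½*96984 = 2 - 48492 = -48490)
b(v) = -14*v
F/G + b(674)/P(32) = -48490/32021 + (-14*674)/((2*32)) = -48490*1/32021 - 9436/64 = -48490/32021 - 9436*1/64 = -48490/32021 - 2359/16 = -76313379/512336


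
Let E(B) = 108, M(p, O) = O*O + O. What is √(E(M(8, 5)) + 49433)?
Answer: √49541 ≈ 222.58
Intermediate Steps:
M(p, O) = O + O² (M(p, O) = O² + O = O + O²)
√(E(M(8, 5)) + 49433) = √(108 + 49433) = √49541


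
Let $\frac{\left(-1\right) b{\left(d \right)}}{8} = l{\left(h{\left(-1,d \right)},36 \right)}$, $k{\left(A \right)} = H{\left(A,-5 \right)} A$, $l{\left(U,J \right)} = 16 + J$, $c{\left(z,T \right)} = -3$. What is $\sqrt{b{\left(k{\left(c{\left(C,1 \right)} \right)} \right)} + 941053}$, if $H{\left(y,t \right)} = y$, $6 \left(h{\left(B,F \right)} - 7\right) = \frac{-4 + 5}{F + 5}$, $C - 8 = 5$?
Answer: $\sqrt{940637} \approx 969.86$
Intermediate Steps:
$C = 13$ ($C = 8 + 5 = 13$)
$h{\left(B,F \right)} = 7 + \frac{1}{6 \left(5 + F\right)}$ ($h{\left(B,F \right)} = 7 + \frac{\left(-4 + 5\right) \frac{1}{F + 5}}{6} = 7 + \frac{1 \frac{1}{5 + F}}{6} = 7 + \frac{1}{6 \left(5 + F\right)}$)
$k{\left(A \right)} = A^{2}$ ($k{\left(A \right)} = A A = A^{2}$)
$b{\left(d \right)} = -416$ ($b{\left(d \right)} = - 8 \left(16 + 36\right) = \left(-8\right) 52 = -416$)
$\sqrt{b{\left(k{\left(c{\left(C,1 \right)} \right)} \right)} + 941053} = \sqrt{-416 + 941053} = \sqrt{940637}$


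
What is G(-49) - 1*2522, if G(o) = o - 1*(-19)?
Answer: -2552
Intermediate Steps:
G(o) = 19 + o (G(o) = o + 19 = 19 + o)
G(-49) - 1*2522 = (19 - 49) - 1*2522 = -30 - 2522 = -2552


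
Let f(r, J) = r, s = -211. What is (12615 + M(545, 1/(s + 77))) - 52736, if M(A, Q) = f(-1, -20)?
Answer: -40122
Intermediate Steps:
M(A, Q) = -1
(12615 + M(545, 1/(s + 77))) - 52736 = (12615 - 1) - 52736 = 12614 - 52736 = -40122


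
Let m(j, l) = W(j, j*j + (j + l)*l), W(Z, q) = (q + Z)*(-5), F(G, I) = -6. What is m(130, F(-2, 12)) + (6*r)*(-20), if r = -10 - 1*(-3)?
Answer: -80590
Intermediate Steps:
W(Z, q) = -5*Z - 5*q (W(Z, q) = (Z + q)*(-5) = -5*Z - 5*q)
m(j, l) = -5*j - 5*j**2 - 5*l*(j + l) (m(j, l) = -5*j - 5*(j*j + (j + l)*l) = -5*j - 5*(j**2 + l*(j + l)) = -5*j + (-5*j**2 - 5*l*(j + l)) = -5*j - 5*j**2 - 5*l*(j + l))
r = -7 (r = -10 + 3 = -7)
m(130, F(-2, 12)) + (6*r)*(-20) = (-5*130 - 5*130**2 - 5*(-6)**2 - 5*130*(-6)) + (6*(-7))*(-20) = (-650 - 5*16900 - 5*36 + 3900) - 42*(-20) = (-650 - 84500 - 180 + 3900) + 840 = -81430 + 840 = -80590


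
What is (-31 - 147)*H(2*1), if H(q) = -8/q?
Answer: 712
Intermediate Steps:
(-31 - 147)*H(2*1) = (-31 - 147)*(-8/(2*1)) = -(-1424)/2 = -178*(-4) = 712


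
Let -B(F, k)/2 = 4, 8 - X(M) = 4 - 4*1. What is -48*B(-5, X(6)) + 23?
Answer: 407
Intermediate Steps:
X(M) = 8 (X(M) = 8 - (4 - 4*1) = 8 - (4 - 4) = 8 - 1*0 = 8 + 0 = 8)
B(F, k) = -8 (B(F, k) = -2*4 = -8)
-48*B(-5, X(6)) + 23 = -48*(-8) + 23 = 384 + 23 = 407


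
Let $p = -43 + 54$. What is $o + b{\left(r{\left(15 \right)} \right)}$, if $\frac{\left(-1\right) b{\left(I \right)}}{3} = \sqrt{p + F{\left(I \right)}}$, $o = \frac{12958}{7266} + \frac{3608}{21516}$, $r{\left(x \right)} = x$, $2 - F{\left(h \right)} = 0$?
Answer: $\frac{1155379}{592179} - 3 \sqrt{13} \approx -8.8656$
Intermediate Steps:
$F{\left(h \right)} = 2$ ($F{\left(h \right)} = 2 - 0 = 2 + 0 = 2$)
$p = 11$
$o = \frac{1155379}{592179}$ ($o = 12958 \cdot \frac{1}{7266} + 3608 \cdot \frac{1}{21516} = \frac{6479}{3633} + \frac{82}{489} = \frac{1155379}{592179} \approx 1.9511$)
$b{\left(I \right)} = - 3 \sqrt{13}$ ($b{\left(I \right)} = - 3 \sqrt{11 + 2} = - 3 \sqrt{13}$)
$o + b{\left(r{\left(15 \right)} \right)} = \frac{1155379}{592179} - 3 \sqrt{13}$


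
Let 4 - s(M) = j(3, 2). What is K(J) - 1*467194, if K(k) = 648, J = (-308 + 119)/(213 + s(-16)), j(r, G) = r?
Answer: -466546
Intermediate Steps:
s(M) = 1 (s(M) = 4 - 1*3 = 4 - 3 = 1)
J = -189/214 (J = (-308 + 119)/(213 + 1) = -189/214 ≈ -0.88318)
K(J) - 1*467194 = 648 - 1*467194 = 648 - 467194 = -466546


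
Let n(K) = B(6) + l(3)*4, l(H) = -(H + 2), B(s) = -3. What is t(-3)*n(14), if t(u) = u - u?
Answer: 0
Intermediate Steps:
t(u) = 0
l(H) = -2 - H (l(H) = -(2 + H) = -2 - H)
n(K) = -23 (n(K) = -3 + (-2 - 1*3)*4 = -3 + (-2 - 3)*4 = -3 - 5*4 = -3 - 20 = -23)
t(-3)*n(14) = 0*(-23) = 0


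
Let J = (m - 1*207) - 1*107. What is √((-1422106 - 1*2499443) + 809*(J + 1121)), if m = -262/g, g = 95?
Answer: 2*I*√7380006790/95 ≈ 1808.6*I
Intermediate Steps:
m = -262/95 ≈ -2.7579
J = -30092/95 (J = (-262/95 - 1*207) - 1*107 = (-262/95 - 207) - 107 = -19927/95 - 107 = -30092/95 ≈ -316.76)
√((-1422106 - 1*2499443) + 809*(J + 1121)) = √((-1422106 - 1*2499443) + 809*(-30092/95 + 1121)) = √((-1422106 - 2499443) + 809*(76403/95)) = √(-3921549 + 61810027/95) = √(-310737128/95) = 2*I*√7380006790/95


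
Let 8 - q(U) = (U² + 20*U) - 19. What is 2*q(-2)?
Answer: 126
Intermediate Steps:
q(U) = 27 - U² - 20*U (q(U) = 8 - ((U² + 20*U) - 19) = 8 - (-19 + U² + 20*U) = 8 + (19 - U² - 20*U) = 27 - U² - 20*U)
2*q(-2) = 2*(27 - 1*(-2)² - 20*(-2)) = 2*(27 - 1*4 + 40) = 2*(27 - 4 + 40) = 2*63 = 126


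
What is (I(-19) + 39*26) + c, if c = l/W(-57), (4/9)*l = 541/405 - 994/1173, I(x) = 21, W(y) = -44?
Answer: 291366169/281520 ≈ 1035.0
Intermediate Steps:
l = 77341/70380 (l = 9*(541/405 - 994/1173)/4 = (9/4)*(77341/158355) = 77341/70380 ≈ 1.0989)
c = -7031/281520 (c = (77341/70380)/(-44) = (77341/70380)*(-1/44) = -7031/281520 ≈ -0.024975)
(I(-19) + 39*26) + c = (21 + 39*26) - 7031/281520 = (21 + 1014) - 7031/281520 = 1035 - 7031/281520 = 291366169/281520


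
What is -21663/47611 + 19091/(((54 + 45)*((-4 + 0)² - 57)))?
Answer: -996871718/193253049 ≈ -5.1584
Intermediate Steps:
-21663/47611 + 19091/(((54 + 45)*((-4 + 0)² - 57))) = -21663*1/47611 + 19091/((99*((-4)² - 57))) = -21663/47611 + 19091/((99*(16 - 57))) = -21663/47611 + 19091/((99*(-41))) = -21663/47611 + 19091/(-4059) = -21663/47611 + 19091*(-1/4059) = -21663/47611 - 19091/4059 = -996871718/193253049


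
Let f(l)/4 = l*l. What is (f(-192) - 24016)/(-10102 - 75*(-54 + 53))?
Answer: -123440/10027 ≈ -12.311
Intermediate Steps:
f(l) = 4*l**2 (f(l) = 4*(l*l) = 4*l**2)
(f(-192) - 24016)/(-10102 - 75*(-54 + 53)) = (4*(-192)**2 - 24016)/(-10102 - 75*(-54 + 53)) = (4*36864 - 24016)/(-10102 - 75*(-1)) = (147456 - 24016)/(-10102 + 75) = 123440/(-10027) = 123440*(-1/10027) = -123440/10027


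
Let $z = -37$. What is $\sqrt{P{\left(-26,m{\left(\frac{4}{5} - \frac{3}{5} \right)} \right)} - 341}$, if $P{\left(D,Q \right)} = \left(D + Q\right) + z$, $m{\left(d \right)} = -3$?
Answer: $i \sqrt{407} \approx 20.174 i$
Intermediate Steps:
$P{\left(D,Q \right)} = -37 + D + Q$ ($P{\left(D,Q \right)} = \left(D + Q\right) - 37 = -37 + D + Q$)
$\sqrt{P{\left(-26,m{\left(\frac{4}{5} - \frac{3}{5} \right)} \right)} - 341} = \sqrt{\left(-37 - 26 - 3\right) - 341} = \sqrt{-66 - 341} = \sqrt{-407} = i \sqrt{407}$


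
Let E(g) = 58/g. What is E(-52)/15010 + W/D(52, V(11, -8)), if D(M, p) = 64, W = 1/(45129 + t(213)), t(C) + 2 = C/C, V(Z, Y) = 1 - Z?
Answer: -20841827/281786452480 ≈ -7.3963e-5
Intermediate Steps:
t(C) = -1 (t(C) = -2 + C/C = -2 + 1 = -1)
W = 1/45128 (W = 1/(45129 - 1) = 1/45128 ≈ 2.2159e-5)
E(-52)/15010 + W/D(52, V(11, -8)) = (58/(-52))/15010 + (1/45128)/64 = (58*(-1/52))*(1/15010) + (1/45128)*(1/64) = -29/26*1/15010 + 1/2888192 = -29/390260 + 1/2888192 = -20841827/281786452480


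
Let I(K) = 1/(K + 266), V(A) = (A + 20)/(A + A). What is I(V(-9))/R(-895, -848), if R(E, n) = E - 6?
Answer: -18/4304077 ≈ -4.1821e-6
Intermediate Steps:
V(A) = (20 + A)/(2*A) (V(A) = (20 + A)/((2*A)) = (20 + A)*(1/(2*A)) = (20 + A)/(2*A))
I(K) = 1/(266 + K)
R(E, n) = -6 + E
I(V(-9))/R(-895, -848) = 1/((266 + (1/2)*(20 - 9)/(-9))*(-6 - 895)) = 1/((266 + (1/2)*(-1/9)*11)*(-901)) = -1/901/(266 - 11/18) = -1/901/(4777/18) = (18/4777)*(-1/901) = -18/4304077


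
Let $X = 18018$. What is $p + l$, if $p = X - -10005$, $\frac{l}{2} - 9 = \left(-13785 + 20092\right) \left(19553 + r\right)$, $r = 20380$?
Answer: $503742903$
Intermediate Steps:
$l = 503714880$ ($l = 18 + 2 \left(-13785 + 20092\right) \left(19553 + 20380\right) = 18 + 2 \cdot 6307 \cdot 39933 = 18 + 2 \cdot 251857431 = 18 + 503714862 = 503714880$)
$p = 28023$ ($p = 18018 - -10005 = 18018 + 10005 = 28023$)
$p + l = 28023 + 503714880 = 503742903$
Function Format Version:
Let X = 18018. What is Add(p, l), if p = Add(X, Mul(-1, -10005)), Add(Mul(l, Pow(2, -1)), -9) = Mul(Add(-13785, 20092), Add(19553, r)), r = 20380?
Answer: 503742903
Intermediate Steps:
l = 503714880 (l = Add(18, Mul(2, Mul(Add(-13785, 20092), Add(19553, 20380)))) = Add(18, Mul(2, Mul(6307, 39933))) = Add(18, Mul(2, 251857431)) = Add(18, 503714862) = 503714880)
p = 28023 (p = Add(18018, Mul(-1, -10005)) = Add(18018, 10005) = 28023)
Add(p, l) = Add(28023, 503714880) = 503742903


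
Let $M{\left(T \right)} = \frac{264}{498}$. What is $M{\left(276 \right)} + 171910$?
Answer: $\frac{14268574}{83} \approx 1.7191 \cdot 10^{5}$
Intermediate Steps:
$M{\left(T \right)} = \frac{44}{83}$ ($M{\left(T \right)} = 264 \cdot \frac{1}{498} = \frac{44}{83}$)
$M{\left(276 \right)} + 171910 = \frac{44}{83} + 171910 = \frac{14268574}{83}$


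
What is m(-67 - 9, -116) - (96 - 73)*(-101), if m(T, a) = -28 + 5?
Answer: 2300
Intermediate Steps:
m(T, a) = -23
m(-67 - 9, -116) - (96 - 73)*(-101) = -23 - (96 - 73)*(-101) = -23 - 23*(-101) = -23 - 1*(-2323) = -23 + 2323 = 2300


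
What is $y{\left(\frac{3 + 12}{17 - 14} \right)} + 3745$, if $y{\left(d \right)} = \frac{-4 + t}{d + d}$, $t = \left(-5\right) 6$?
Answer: $\frac{18708}{5} \approx 3741.6$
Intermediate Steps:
$t = -30$
$y{\left(d \right)} = - \frac{17}{d}$ ($y{\left(d \right)} = \frac{-4 - 30}{d + d} = \frac{1}{2 d} \left(-34\right) = - \frac{17}{d}$)
$y{\left(\frac{3 + 12}{17 - 14} \right)} + 3745 = - \frac{17}{\left(3 + 12\right) \frac{1}{17 - 14}} + 3745 = - \frac{17}{15 \cdot \frac{1}{3}} + 3745 = - \frac{17}{5} + 3745 = \frac{18708}{5}$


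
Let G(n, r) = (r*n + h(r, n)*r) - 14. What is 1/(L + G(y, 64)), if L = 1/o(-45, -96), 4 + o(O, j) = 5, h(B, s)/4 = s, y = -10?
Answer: -1/3213 ≈ -0.00031124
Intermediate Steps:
h(B, s) = 4*s
o(O, j) = 1 (o(O, j) = -4 + 5 = 1)
G(n, r) = -14 + 5*n*r (G(n, r) = (r*n + (4*n)*r) - 14 = (n*r + 4*n*r) - 14 = 5*n*r - 14 = -14 + 5*n*r)
L = 1 (L = 1/1 = 1)
1/(L + G(y, 64)) = 1/(1 + (-14 + 5*(-10)*64)) = 1/(1 + (-14 - 3200)) = 1/(1 - 3214) = 1/(-3213) = -1/3213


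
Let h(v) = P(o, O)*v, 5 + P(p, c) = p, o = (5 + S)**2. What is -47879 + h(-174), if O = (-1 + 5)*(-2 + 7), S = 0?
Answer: -51359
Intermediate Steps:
o = 25 (o = (5 + 0)**2 = 5**2 = 25)
O = 20 (O = 4*5 = 20)
P(p, c) = -5 + p
h(v) = 20*v (h(v) = (-5 + 25)*v = 20*v)
-47879 + h(-174) = -47879 + 20*(-174) = -47879 - 3480 = -51359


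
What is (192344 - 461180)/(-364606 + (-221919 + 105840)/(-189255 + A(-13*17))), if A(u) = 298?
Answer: 50798444052/68894739863 ≈ 0.73733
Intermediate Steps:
(192344 - 461180)/(-364606 + (-221919 + 105840)/(-189255 + A(-13*17))) = (192344 - 461180)/(-364606 + (-221919 + 105840)/(-189255 + 298)) = -268836/(-364606 - 116079/(-188957)) = -268836/(-364606 - 116079*(-1/188957)) = -268836/(-364606 + 116079/188957) = -268836/(-68894739863/188957) = -268836*(-188957/68894739863) = 50798444052/68894739863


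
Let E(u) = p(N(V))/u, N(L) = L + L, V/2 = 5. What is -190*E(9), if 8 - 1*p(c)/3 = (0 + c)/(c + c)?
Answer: -475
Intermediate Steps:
V = 10 (V = 2*5 = 10)
N(L) = 2*L
p(c) = 45/2 (p(c) = 24 - 3*(0 + c)/(c + c) = 24 - 3*c/(2*c) = 24 - 3*c*1/(2*c) = 24 - 3*1/2 = 24 - 3/2 = 45/2)
E(u) = 45/(2*u)
-190*E(9) = -4275/9 = -190*5/2 = -475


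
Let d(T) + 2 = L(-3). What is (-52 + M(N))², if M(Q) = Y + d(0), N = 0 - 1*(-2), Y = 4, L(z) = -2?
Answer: 2704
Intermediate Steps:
d(T) = -4 (d(T) = -2 - 2 = -4)
N = 2 (N = 0 + 2 = 2)
M(Q) = 0 (M(Q) = 4 - 4 = 0)
(-52 + M(N))² = (-52 + 0)² = (-52)² = 2704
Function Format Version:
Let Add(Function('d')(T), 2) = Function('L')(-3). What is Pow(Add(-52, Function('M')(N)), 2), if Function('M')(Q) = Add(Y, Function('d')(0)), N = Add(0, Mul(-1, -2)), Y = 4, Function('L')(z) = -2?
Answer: 2704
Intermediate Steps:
Function('d')(T) = -4 (Function('d')(T) = Add(-2, -2) = -4)
N = 2 (N = Add(0, 2) = 2)
Function('M')(Q) = 0 (Function('M')(Q) = Add(4, -4) = 0)
Pow(Add(-52, Function('M')(N)), 2) = Pow(Add(-52, 0), 2) = Pow(-52, 2) = 2704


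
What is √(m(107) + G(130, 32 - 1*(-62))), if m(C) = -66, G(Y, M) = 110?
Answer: 2*√11 ≈ 6.6332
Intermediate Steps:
√(m(107) + G(130, 32 - 1*(-62))) = √(-66 + 110) = √44 = 2*√11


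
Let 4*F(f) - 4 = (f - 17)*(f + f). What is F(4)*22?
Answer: -550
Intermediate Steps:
F(f) = 1 + f*(-17 + f)/2 (F(f) = 1 + ((f - 17)*(f + f))/4 = 1 + ((-17 + f)*(2*f))/4 = 1 + (2*f*(-17 + f))/4 = 1 + f*(-17 + f)/2)
F(4)*22 = (1 + (½)*4² - 17/2*4)*22 = (1 + (½)*16 - 34)*22 = (1 + 8 - 34)*22 = -25*22 = -550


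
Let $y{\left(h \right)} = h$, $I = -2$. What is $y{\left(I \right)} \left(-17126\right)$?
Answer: $34252$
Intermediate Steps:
$y{\left(I \right)} \left(-17126\right) = \left(-2\right) \left(-17126\right) = 34252$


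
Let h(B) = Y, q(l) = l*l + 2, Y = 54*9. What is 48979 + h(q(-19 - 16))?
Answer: 49465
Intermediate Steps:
Y = 486
q(l) = 2 + l² (q(l) = l² + 2 = 2 + l²)
h(B) = 486
48979 + h(q(-19 - 16)) = 48979 + 486 = 49465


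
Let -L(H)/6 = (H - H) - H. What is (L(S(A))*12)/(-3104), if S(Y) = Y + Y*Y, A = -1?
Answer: 0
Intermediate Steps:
S(Y) = Y + Y**2
L(H) = 6*H (L(H) = -6*((H - H) - H) = -6*(0 - H) = -(-6)*H = 6*H)
(L(S(A))*12)/(-3104) = ((6*(-(1 - 1)))*12)/(-3104) = ((6*(-1*0))*12)*(-1/3104) = ((6*0)*12)*(-1/3104) = (0*12)*(-1/3104) = 0*(-1/3104) = 0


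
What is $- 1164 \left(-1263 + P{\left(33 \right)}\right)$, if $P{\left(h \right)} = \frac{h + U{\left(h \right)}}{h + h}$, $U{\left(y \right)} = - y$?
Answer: $1470132$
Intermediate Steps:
$P{\left(h \right)} = 0$ ($P{\left(h \right)} = \frac{h - h}{h + h} = \frac{0}{2 h} = 0 \frac{1}{2 h} = 0$)
$- 1164 \left(-1263 + P{\left(33 \right)}\right) = - 1164 \left(-1263 + 0\right) = \left(-1164\right) \left(-1263\right) = 1470132$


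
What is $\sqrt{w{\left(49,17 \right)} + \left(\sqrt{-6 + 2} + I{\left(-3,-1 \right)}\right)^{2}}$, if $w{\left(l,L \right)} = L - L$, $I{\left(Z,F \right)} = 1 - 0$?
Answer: $1 + 2 i \approx 1.0 + 2.0 i$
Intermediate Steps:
$I{\left(Z,F \right)} = 1$ ($I{\left(Z,F \right)} = 1 + 0 = 1$)
$w{\left(l,L \right)} = 0$
$\sqrt{w{\left(49,17 \right)} + \left(\sqrt{-6 + 2} + I{\left(-3,-1 \right)}\right)^{2}} = \sqrt{0 + \left(\sqrt{-6 + 2} + 1\right)^{2}} = \sqrt{0 + \left(\sqrt{-4} + 1\right)^{2}} = \sqrt{0 + \left(2 i + 1\right)^{2}} = \sqrt{0 + \left(1 + 2 i\right)^{2}} = \sqrt{\left(1 + 2 i\right)^{2}} = 1 + 2 i$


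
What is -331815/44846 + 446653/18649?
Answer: 814269559/49196062 ≈ 16.552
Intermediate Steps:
-331815/44846 + 446653/18649 = 814269559/49196062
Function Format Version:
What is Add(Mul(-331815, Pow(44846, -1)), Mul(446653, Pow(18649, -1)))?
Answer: Rational(814269559, 49196062) ≈ 16.552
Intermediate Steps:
Add(Mul(-331815, Pow(44846, -1)), Mul(446653, Pow(18649, -1))) = Add(Mul(-331815, Rational(1, 44846)), Mul(446653, Rational(1, 18649))) = Add(Rational(-331815, 44846), Rational(446653, 18649)) = Rational(814269559, 49196062)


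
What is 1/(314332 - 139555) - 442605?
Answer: -77357174084/174777 ≈ -4.4261e+5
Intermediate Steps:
1/(314332 - 139555) - 442605 = 1/174777 - 442605 = -77357174084/174777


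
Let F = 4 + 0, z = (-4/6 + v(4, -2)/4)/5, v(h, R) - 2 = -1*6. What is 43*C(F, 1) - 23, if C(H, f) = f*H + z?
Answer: 404/3 ≈ 134.67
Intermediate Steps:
v(h, R) = -4 (v(h, R) = 2 - 1*6 = 2 - 6 = -4)
z = -1/3 (z = (-4/6 - 4/4)/5 = (-4*1/6 - 4*1/4)*(1/5) = (-2/3 - 1)*(1/5) = -5/3*1/5 = -1/3 ≈ -0.33333)
F = 4
C(H, f) = -1/3 + H*f (C(H, f) = f*H - 1/3 = H*f - 1/3 = -1/3 + H*f)
43*C(F, 1) - 23 = 43*(-1/3 + 4*1) - 23 = 43*(-1/3 + 4) - 23 = 43*(11/3) - 23 = 473/3 - 23 = 404/3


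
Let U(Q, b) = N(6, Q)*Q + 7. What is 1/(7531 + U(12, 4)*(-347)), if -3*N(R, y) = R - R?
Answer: 1/5102 ≈ 0.00019600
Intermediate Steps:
N(R, y) = 0 (N(R, y) = -(R - R)/3 = -⅓*0 = 0)
U(Q, b) = 7 (U(Q, b) = 0*Q + 7 = 0 + 7 = 7)
1/(7531 + U(12, 4)*(-347)) = 1/(7531 + 7*(-347)) = 1/(7531 - 2429) = 1/5102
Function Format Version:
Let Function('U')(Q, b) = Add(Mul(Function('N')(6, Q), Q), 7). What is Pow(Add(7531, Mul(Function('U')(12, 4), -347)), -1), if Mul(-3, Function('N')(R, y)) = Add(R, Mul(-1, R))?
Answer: Rational(1, 5102) ≈ 0.00019600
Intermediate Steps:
Function('N')(R, y) = 0 (Function('N')(R, y) = Mul(Rational(-1, 3), Add(R, Mul(-1, R))) = Mul(Rational(-1, 3), 0) = 0)
Function('U')(Q, b) = 7 (Function('U')(Q, b) = Add(Mul(0, Q), 7) = Add(0, 7) = 7)
Pow(Add(7531, Mul(Function('U')(12, 4), -347)), -1) = Pow(Add(7531, Mul(7, -347)), -1) = Pow(Add(7531, -2429), -1) = Pow(5102, -1) = Rational(1, 5102)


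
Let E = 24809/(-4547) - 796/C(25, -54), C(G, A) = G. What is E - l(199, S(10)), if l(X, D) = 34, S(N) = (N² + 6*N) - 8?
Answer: -8104587/113675 ≈ -71.296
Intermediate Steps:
S(N) = -8 + N² + 6*N
E = -4239637/113675 (E = 24809/(-4547) - 796/25 = 24809*(-1/4547) - 796*1/25 = -24809/4547 - 796/25 = -4239637/113675 ≈ -37.296)
E - l(199, S(10)) = -4239637/113675 - 1*34 = -4239637/113675 - 34 = -8104587/113675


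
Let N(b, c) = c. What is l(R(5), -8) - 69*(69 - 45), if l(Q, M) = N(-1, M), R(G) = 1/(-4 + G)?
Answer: -1664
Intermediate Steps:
l(Q, M) = M
l(R(5), -8) - 69*(69 - 45) = -8 - 69*(69 - 45) = -8 - 69*24 = -8 - 1656 = -1664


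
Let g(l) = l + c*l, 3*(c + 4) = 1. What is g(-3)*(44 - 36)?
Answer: 64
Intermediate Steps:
c = -11/3 (c = -4 + (1/3)*1 = -4 + 1/3 = -11/3 ≈ -3.6667)
g(l) = -8*l/3 (g(l) = l - 11*l/3 = -8*l/3)
g(-3)*(44 - 36) = (-8/3*(-3))*(44 - 36) = 8*8 = 64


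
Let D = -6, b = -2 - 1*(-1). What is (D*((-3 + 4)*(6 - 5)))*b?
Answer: 6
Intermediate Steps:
b = -1 (b = -2 + 1 = -1)
(D*((-3 + 4)*(6 - 5)))*b = -6*(-3 + 4)*(6 - 5)*(-1) = -6*(-1) = 6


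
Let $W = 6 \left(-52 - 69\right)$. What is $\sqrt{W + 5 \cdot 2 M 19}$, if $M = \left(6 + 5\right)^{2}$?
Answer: $22 \sqrt{46} \approx 149.21$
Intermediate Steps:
$W = -726$ ($W = 6 \left(-121\right) = -726$)
$M = 121$ ($M = 11^{2} = 121$)
$\sqrt{W + 5 \cdot 2 M 19} = \sqrt{-726 + 5 \cdot 2 \cdot 121 \cdot 19} = \sqrt{-726 + 10 \cdot 121 \cdot 19} = \sqrt{-726 + 1210 \cdot 19} = \sqrt{-726 + 22990} = \sqrt{22264} = 22 \sqrt{46}$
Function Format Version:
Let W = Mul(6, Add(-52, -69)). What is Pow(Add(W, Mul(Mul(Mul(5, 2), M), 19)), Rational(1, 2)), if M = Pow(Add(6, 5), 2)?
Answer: Mul(22, Pow(46, Rational(1, 2))) ≈ 149.21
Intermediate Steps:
W = -726 (W = Mul(6, -121) = -726)
M = 121 (M = Pow(11, 2) = 121)
Pow(Add(W, Mul(Mul(Mul(5, 2), M), 19)), Rational(1, 2)) = Pow(Add(-726, Mul(Mul(Mul(5, 2), 121), 19)), Rational(1, 2)) = Pow(Add(-726, Mul(Mul(10, 121), 19)), Rational(1, 2)) = Pow(Add(-726, Mul(1210, 19)), Rational(1, 2)) = Pow(Add(-726, 22990), Rational(1, 2)) = Pow(22264, Rational(1, 2)) = Mul(22, Pow(46, Rational(1, 2)))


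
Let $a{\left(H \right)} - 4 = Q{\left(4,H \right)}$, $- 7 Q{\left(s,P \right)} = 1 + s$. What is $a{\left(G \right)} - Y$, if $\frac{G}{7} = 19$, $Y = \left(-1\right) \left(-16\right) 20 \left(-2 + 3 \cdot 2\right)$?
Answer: $- \frac{8937}{7} \approx -1276.7$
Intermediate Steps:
$Y = 1280$ ($Y = 16 \cdot 20 \left(-2 + 6\right) = 320 \cdot 4 = 1280$)
$G = 133$ ($G = 7 \cdot 19 = 133$)
$Q{\left(s,P \right)} = - \frac{1}{7} - \frac{s}{7}$ ($Q{\left(s,P \right)} = - \frac{1 + s}{7} = - \frac{1}{7} - \frac{s}{7}$)
$a{\left(H \right)} = \frac{23}{7}$ ($a{\left(H \right)} = 4 - \frac{5}{7} = \frac{23}{7}$)
$a{\left(G \right)} - Y = \frac{23}{7} - 1280 = - \frac{8937}{7}$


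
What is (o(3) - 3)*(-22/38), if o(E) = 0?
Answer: 33/19 ≈ 1.7368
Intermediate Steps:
(o(3) - 3)*(-22/38) = (0 - 3)*(-22/38) = -(-66)/38 = -3*(-11/19) = 33/19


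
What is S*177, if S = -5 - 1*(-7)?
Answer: 354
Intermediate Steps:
S = 2 (S = -5 + 7 = 2)
S*177 = 2*177 = 354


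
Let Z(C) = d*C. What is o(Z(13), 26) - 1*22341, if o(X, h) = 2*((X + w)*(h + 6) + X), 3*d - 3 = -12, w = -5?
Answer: -25235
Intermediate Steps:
d = -3 (d = 1 + (⅓)*(-12) = 1 - 4 = -3)
Z(C) = -3*C
o(X, h) = 2*X + 2*(-5 + X)*(6 + h) (o(X, h) = 2*((X - 5)*(h + 6) + X) = 2*((-5 + X)*(6 + h) + X) = 2*(X + (-5 + X)*(6 + h)) = 2*X + 2*(-5 + X)*(6 + h))
o(Z(13), 26) - 1*22341 = (-60 - 10*26 + 14*(-3*13) + 2*(-3*13)*26) - 1*22341 = (-60 - 260 + 14*(-39) + 2*(-39)*26) - 22341 = (-60 - 260 - 546 - 2028) - 22341 = -2894 - 22341 = -25235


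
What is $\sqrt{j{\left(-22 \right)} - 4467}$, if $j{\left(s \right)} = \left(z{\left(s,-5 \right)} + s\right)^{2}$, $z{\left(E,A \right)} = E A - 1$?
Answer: $\sqrt{3102} \approx 55.696$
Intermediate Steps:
$z{\left(E,A \right)} = -1 + A E$ ($z{\left(E,A \right)} = A E - 1 = -1 + A E$)
$j{\left(s \right)} = \left(-1 - 4 s\right)^{2}$ ($j{\left(s \right)} = \left(\left(-1 - 5 s\right) + s\right)^{2} = \left(-1 - 4 s\right)^{2}$)
$\sqrt{j{\left(-22 \right)} - 4467} = \sqrt{\left(1 + 4 \left(-22\right)\right)^{2} - 4467} = \sqrt{\left(1 - 88\right)^{2} - 4467} = \sqrt{\left(-87\right)^{2} - 4467} = \sqrt{7569 - 4467} = \sqrt{3102}$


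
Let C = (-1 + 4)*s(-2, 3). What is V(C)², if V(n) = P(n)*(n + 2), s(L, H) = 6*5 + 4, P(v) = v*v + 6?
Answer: 1172109369600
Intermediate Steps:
P(v) = 6 + v² (P(v) = v² + 6 = 6 + v²)
s(L, H) = 34 (s(L, H) = 30 + 4 = 34)
C = 102 (C = (-1 + 4)*34 = 3*34 = 102)
V(n) = (2 + n)*(6 + n²) (V(n) = (6 + n²)*(n + 2) = (6 + n²)*(2 + n) = (2 + n)*(6 + n²))
V(C)² = ((2 + 102)*(6 + 102²))² = (104*(6 + 10404))² = (104*10410)² = 1082640² = 1172109369600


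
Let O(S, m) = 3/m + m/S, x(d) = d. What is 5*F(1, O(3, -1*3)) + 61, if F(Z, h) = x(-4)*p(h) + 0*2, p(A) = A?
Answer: 101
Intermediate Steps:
F(Z, h) = -4*h (F(Z, h) = -4*h + 0*2 = -4*h + 0 = -4*h)
5*F(1, O(3, -1*3)) + 61 = 5*(-4*(3/((-1*3)) - 1*3/3)) + 61 = 5*(-4*(3/(-3) - 3*⅓)) + 61 = 5*(-4*(3*(-⅓) - 1)) + 61 = 5*(-4*(-1 - 1)) + 61 = 5*(-4*(-2)) + 61 = 5*8 + 61 = 40 + 61 = 101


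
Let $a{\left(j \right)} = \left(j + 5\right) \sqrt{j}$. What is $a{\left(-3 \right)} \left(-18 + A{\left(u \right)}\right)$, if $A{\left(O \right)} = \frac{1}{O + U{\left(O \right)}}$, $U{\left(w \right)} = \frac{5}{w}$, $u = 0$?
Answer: $- 36 i \sqrt{3} \approx - 62.354 i$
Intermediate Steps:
$a{\left(j \right)} = \sqrt{j} \left(5 + j\right)$ ($a{\left(j \right)} = \left(5 + j\right) \sqrt{j} = \sqrt{j} \left(5 + j\right)$)
$A{\left(O \right)} = \frac{1}{O + \frac{5}{O}}$
$a{\left(-3 \right)} \left(-18 + A{\left(u \right)}\right) = \sqrt{-3} \left(5 - 3\right) \left(-18 + \frac{0}{5 + 0^{2}}\right) = i \sqrt{3} \cdot 2 \left(-18 + \frac{0}{5 + 0}\right) = 2 i \sqrt{3} \left(-18 + \frac{0}{5}\right) = 2 i \sqrt{3} \left(-18 + 0 \cdot \frac{1}{5}\right) = 2 i \sqrt{3} \left(-18 + 0\right) = 2 i \sqrt{3} \left(-18\right) = - 36 i \sqrt{3}$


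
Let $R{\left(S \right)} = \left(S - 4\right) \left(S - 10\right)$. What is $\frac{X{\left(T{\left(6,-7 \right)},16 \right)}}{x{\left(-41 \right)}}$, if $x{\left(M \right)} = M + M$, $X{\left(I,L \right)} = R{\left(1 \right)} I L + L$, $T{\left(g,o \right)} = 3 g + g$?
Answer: $- \frac{5192}{41} \approx -126.63$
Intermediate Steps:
$R{\left(S \right)} = \left(-10 + S\right) \left(-4 + S\right)$ ($R{\left(S \right)} = \left(-4 + S\right) \left(-10 + S\right) = \left(-10 + S\right) \left(-4 + S\right)$)
$T{\left(g,o \right)} = 4 g$
$X{\left(I,L \right)} = L + 27 I L$ ($X{\left(I,L \right)} = \left(40 + 1^{2} - 14\right) I L + L = \left(40 + 1 - 14\right) I L + L = 27 I L + L = L + 27 I L$)
$x{\left(M \right)} = 2 M$
$\frac{X{\left(T{\left(6,-7 \right)},16 \right)}}{x{\left(-41 \right)}} = \frac{16 \left(1 + 27 \cdot 4 \cdot 6\right)}{2 \left(-41\right)} = \frac{16 \left(1 + 27 \cdot 24\right)}{-82} = 16 \left(1 + 648\right) \left(- \frac{1}{82}\right) = 16 \cdot 649 \left(- \frac{1}{82}\right) = 10384 \left(- \frac{1}{82}\right) = - \frac{5192}{41}$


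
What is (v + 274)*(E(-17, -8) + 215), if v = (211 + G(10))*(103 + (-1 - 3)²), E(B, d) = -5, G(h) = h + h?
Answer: 5830230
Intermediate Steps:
G(h) = 2*h
v = 27489 (v = (211 + 2*10)*(103 + (-1 - 3)²) = (211 + 20)*(103 + (-4)²) = 231*(103 + 16) = 231*119 = 27489)
(v + 274)*(E(-17, -8) + 215) = (27489 + 274)*(-5 + 215) = 27763*210 = 5830230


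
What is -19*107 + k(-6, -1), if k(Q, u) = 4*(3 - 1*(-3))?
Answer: -2009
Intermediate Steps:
k(Q, u) = 24 (k(Q, u) = 4*(3 + 3) = 4*6 = 24)
-19*107 + k(-6, -1) = -19*107 + 24 = -2033 + 24 = -2009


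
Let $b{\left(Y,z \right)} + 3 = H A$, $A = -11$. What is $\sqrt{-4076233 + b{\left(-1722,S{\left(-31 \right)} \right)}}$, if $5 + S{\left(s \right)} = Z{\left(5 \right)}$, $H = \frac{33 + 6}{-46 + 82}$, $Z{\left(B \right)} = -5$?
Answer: $\frac{5 i \sqrt{5869797}}{6} \approx 2019.0 i$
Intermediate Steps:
$H = \frac{13}{12}$ ($H = \frac{39}{36} = 39 \cdot \frac{1}{36} = \frac{13}{12} \approx 1.0833$)
$S{\left(s \right)} = -10$ ($S{\left(s \right)} = -5 - 5 = -10$)
$b{\left(Y,z \right)} = - \frac{179}{12}$ ($b{\left(Y,z \right)} = -3 + \frac{13}{12} \left(-11\right) = -3 - \frac{143}{12} = - \frac{179}{12}$)
$\sqrt{-4076233 + b{\left(-1722,S{\left(-31 \right)} \right)}} = \sqrt{-4076233 - \frac{179}{12}} = \sqrt{- \frac{48914975}{12}} = \frac{5 i \sqrt{5869797}}{6}$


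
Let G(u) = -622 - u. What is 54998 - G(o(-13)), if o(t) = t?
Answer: 55607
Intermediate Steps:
54998 - G(o(-13)) = 54998 - (-622 - 1*(-13)) = 54998 - (-622 + 13) = 54998 - 1*(-609) = 54998 + 609 = 55607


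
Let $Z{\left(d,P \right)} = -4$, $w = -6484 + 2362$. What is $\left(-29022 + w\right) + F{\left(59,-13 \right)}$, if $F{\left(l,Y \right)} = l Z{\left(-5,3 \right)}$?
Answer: $-33380$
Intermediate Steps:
$w = -4122$
$F{\left(l,Y \right)} = - 4 l$ ($F{\left(l,Y \right)} = l \left(-4\right) = - 4 l$)
$\left(-29022 + w\right) + F{\left(59,-13 \right)} = \left(-29022 - 4122\right) - 236 = -33144 - 236 = -33380$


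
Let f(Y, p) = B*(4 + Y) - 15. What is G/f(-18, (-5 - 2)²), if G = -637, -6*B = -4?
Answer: 1911/73 ≈ 26.178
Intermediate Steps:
B = ⅔ (B = -⅙*(-4) = ⅔ ≈ 0.66667)
f(Y, p) = -37/3 + 2*Y/3 (f(Y, p) = 2*(4 + Y)/3 - 15 = (8/3 + 2*Y/3) - 15 = -37/3 + 2*Y/3)
G/f(-18, (-5 - 2)²) = -637/(-37/3 + (⅔)*(-18)) = -637/(-37/3 - 12) = -637/(-73/3) = -637*(-3/73) = 1911/73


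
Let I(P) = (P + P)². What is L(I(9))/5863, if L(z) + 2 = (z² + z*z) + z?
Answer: 210274/5863 ≈ 35.865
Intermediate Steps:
I(P) = 4*P² (I(P) = (2*P)² = 4*P²)
L(z) = -2 + z + 2*z² (L(z) = -2 + ((z² + z*z) + z) = -2 + ((z² + z²) + z) = -2 + (2*z² + z) = -2 + (z + 2*z²) = -2 + z + 2*z²)
L(I(9))/5863 = (-2 + 4*9² + 2*(4*9²)²)/5863 = (-2 + 4*81 + 2*(4*81)²)*(1/5863) = (-2 + 324 + 2*324²)*(1/5863) = (-2 + 324 + 2*104976)*(1/5863) = (-2 + 324 + 209952)*(1/5863) = 210274*(1/5863) = 210274/5863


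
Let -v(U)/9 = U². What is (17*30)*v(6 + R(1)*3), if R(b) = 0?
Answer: -165240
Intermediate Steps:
v(U) = -9*U²
(17*30)*v(6 + R(1)*3) = (17*30)*(-9*(6 + 0*3)²) = 510*(-9*(6 + 0)²) = 510*(-9*6²) = 510*(-9*36) = 510*(-324) = -165240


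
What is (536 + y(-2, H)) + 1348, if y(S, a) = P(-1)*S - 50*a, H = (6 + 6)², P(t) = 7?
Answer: -5330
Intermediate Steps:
H = 144 (H = 12² = 144)
y(S, a) = -50*a + 7*S (y(S, a) = 7*S - 50*a = -50*a + 7*S)
(536 + y(-2, H)) + 1348 = (536 + (-50*144 + 7*(-2))) + 1348 = (536 + (-7200 - 14)) + 1348 = (536 - 7214) + 1348 = -6678 + 1348 = -5330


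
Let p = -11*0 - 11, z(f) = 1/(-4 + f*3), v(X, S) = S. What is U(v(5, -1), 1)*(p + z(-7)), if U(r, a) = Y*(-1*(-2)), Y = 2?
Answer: -1104/25 ≈ -44.160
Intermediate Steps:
U(r, a) = 4 (U(r, a) = 2*(-1*(-2)) = 2*2 = 4)
z(f) = 1/(-4 + 3*f)
p = -11 (p = 0 - 11 = -11)
U(v(5, -1), 1)*(p + z(-7)) = 4*(-11 + 1/(-4 + 3*(-7))) = 4*(-11 + 1/(-4 - 21)) = 4*(-11 + 1/(-25)) = 4*(-11 - 1/25) = 4*(-276/25) = -1104/25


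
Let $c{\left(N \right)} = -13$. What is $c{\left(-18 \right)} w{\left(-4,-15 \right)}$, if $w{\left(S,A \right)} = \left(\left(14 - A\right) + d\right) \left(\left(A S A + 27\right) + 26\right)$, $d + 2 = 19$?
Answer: $506506$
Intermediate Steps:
$d = 17$ ($d = -2 + 19 = 17$)
$w{\left(S,A \right)} = \left(31 - A\right) \left(53 + S A^{2}\right)$ ($w{\left(S,A \right)} = \left(\left(14 - A\right) + 17\right) \left(\left(A S A + 27\right) + 26\right) = \left(31 - A\right) \left(\left(S A^{2} + 27\right) + 26\right) = \left(31 - A\right) \left(\left(27 + S A^{2}\right) + 26\right) = \left(31 - A\right) \left(53 + S A^{2}\right)$)
$c{\left(-18 \right)} w{\left(-4,-15 \right)} = - 13 \left(1643 - -795 - - 4 \left(-15\right)^{3} + 31 \left(-4\right) \left(-15\right)^{2}\right) = - 13 \left(1643 + 795 - \left(-4\right) \left(-3375\right) + 31 \left(-4\right) 225\right) = - 13 \left(1643 + 795 - 13500 - 27900\right) = \left(-13\right) \left(-38962\right) = 506506$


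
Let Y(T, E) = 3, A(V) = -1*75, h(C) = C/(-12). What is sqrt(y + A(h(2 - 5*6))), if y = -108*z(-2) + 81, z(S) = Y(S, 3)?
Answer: I*sqrt(318) ≈ 17.833*I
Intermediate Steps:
h(C) = -C/12 (h(C) = C*(-1/12) = -C/12)
A(V) = -75
z(S) = 3
y = -243 (y = -108*3 + 81 = -324 + 81 = -243)
sqrt(y + A(h(2 - 5*6))) = sqrt(-243 - 75) = sqrt(-318) = I*sqrt(318)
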